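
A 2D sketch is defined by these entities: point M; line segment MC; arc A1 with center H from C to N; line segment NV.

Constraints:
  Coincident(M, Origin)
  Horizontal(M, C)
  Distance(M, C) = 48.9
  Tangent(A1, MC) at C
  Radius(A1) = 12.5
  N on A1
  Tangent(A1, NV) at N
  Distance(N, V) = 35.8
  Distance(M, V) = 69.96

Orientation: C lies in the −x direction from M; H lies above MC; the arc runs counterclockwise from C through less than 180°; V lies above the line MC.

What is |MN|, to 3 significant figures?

40.6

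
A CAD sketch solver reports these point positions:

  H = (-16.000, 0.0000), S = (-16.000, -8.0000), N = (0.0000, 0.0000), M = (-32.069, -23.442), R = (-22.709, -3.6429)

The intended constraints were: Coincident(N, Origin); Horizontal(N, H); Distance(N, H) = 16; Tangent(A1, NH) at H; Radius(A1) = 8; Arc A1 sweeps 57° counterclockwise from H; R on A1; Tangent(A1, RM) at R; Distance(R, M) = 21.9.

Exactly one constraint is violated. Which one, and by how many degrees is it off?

Tangent(A1, RM) at R — off by 7.70°.

N = (0.00, 0.00) ✓; N.y = 0.00, H.y = 0.00 ✓; |NH| = 16.00 ✓; ∠(SH, HN) = 90.00° ✓; |SH| = 8.000 ✓; bearing(S→R) − bearing(S→H) = 57.00° ✓; |SR| = 8.000 ✓; ∠(SR, RM) = 82.30° ✗; |RM| = 21.90 ✓.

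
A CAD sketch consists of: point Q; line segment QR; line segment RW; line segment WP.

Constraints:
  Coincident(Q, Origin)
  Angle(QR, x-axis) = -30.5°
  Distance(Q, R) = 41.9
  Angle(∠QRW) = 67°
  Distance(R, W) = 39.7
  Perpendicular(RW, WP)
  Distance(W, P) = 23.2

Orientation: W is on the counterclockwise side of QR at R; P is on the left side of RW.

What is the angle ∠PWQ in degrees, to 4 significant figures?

31.17°

Q is at the origin; QR runs at -30.5° with length 41.9, so R = 41.9·(cos -30.5°, sin -30.5°) = (36.10, -21.27). ∠QRW = 67.0°, so RW runs at -30.5° + (180° − 67.0°) = 82.50° from the x-axis; with |RW| = 39.7, W = R + 39.7·(cos 82.50°, sin 82.50°) = (41.28, 18.09). The perpendicularity gives WP at right angles to RW; with |WP| = 23.2 on the left of RW, P = W + 23.2·(-0.9914, 0.1305) = (18.28, 21.12). Then cos ∠PWQ = WP·WQ / (|WP||WQ|), giving 31.17°.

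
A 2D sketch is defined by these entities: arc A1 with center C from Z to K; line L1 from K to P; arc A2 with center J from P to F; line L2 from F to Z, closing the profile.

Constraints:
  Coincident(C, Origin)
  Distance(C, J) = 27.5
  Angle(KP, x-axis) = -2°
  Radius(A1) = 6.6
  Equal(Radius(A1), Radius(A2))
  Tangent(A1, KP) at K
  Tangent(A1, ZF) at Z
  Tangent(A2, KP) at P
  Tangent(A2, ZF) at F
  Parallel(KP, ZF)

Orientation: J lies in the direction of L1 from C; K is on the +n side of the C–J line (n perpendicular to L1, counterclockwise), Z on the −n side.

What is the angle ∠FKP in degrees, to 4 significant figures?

25.64°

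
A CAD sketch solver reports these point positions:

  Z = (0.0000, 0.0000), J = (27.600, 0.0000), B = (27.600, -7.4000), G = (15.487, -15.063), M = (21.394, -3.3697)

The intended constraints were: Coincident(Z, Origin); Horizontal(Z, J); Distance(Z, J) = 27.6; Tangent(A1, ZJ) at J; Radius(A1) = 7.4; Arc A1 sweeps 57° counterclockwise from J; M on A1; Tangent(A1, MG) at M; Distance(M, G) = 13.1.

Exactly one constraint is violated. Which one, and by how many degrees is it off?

Tangent(A1, MG) at M — off by 6.20°.

Z = (0.00, 0.00) ✓; Z.y = 0.00, J.y = 0.00 ✓; |ZJ| = 27.60 ✓; ∠(BJ, JZ) = 90.00° ✓; |BJ| = 7.400 ✓; bearing(B→M) − bearing(B→J) = 57.00° ✓; |BM| = 7.400 ✓; ∠(BM, MG) = 83.80° ✗; |MG| = 13.10 ✓.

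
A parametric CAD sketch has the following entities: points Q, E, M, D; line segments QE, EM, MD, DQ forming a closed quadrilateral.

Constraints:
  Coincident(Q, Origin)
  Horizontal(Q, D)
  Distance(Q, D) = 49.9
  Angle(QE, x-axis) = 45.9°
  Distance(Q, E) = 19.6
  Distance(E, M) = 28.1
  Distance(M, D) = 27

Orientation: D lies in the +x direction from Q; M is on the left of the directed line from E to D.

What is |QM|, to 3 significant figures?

46.8

Checks: |EM| = 28.10 ✓; |MD| = 27.00 ✓.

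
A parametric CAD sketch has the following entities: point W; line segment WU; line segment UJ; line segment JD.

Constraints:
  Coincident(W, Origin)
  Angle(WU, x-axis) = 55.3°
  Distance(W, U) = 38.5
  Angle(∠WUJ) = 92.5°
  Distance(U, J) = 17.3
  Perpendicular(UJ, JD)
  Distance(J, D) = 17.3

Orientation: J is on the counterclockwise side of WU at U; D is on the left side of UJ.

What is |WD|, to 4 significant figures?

28.43

∠WUJ = 92.5°, so UJ runs at 55.3° + (180° − 92.5°) = 142.8° from the x-axis; with |UJ| = 17.3, J = U + 17.3·(cos 142.8°, sin 142.8°) = (8.137, 42.11). UJ ⟂ JD; with |JD| = 17.3 on the left of UJ, D = J + 17.3·(-0.6046, -0.7965) = (-2.322, 28.33). Then |WD| = |D − W| = 28.43.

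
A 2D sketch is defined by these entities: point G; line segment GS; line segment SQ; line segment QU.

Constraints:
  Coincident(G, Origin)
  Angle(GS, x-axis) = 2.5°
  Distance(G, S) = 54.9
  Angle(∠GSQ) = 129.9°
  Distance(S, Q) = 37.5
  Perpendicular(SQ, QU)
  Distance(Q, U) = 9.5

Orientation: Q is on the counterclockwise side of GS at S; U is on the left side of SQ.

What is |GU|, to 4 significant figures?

79.70

∠GSQ = 129.9°, so SQ runs at 2.5° + (180° − 129.9°) = 52.60° from the x-axis; with |SQ| = 37.5, Q = S + 37.5·(cos 52.60°, sin 52.60°) = (77.62, 32.19). The perpendicularity gives QU at right angles to SQ; with |QU| = 9.5 on the left of SQ, U = Q + 9.5·(-0.7944, 0.6074) = (70.08, 37.96). Then |GU| = |U − G| = 79.70.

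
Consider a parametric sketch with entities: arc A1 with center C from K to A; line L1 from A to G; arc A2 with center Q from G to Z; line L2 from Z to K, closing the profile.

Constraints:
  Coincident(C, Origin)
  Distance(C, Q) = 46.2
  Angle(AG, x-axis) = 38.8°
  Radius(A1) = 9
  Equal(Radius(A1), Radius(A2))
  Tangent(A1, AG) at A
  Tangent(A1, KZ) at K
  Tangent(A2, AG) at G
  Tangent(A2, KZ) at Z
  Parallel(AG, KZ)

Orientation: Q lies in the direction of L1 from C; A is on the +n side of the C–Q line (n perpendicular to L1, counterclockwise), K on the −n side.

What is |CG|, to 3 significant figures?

47.1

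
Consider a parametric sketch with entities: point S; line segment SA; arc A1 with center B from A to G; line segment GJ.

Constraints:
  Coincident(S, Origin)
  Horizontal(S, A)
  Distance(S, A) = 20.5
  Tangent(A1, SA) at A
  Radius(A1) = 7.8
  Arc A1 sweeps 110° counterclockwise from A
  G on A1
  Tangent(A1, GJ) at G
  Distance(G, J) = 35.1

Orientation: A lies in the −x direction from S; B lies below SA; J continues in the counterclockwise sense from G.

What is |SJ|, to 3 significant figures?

46.2

S is at the origin; SA is horizontal with |SA| = 20.5 and A on the −x side, so A = (-20.5, 0.00). Since A1 is tangent to SA there, BA ⟂ SA, so B = A + (0, -7.8) = (-20.5, -7.80). On A1, A sits at bearing 90° from B; a 110° counterclockwise sweep puts G at bearing 200°, so G = B + 7.8·(cos 200°, sin 200°) = (-27.8, -10.5). Tangency of A1 to GJ means the radius BG is perpendicular to GJ, so GJ runs along (−sin 200°, cos 200°); with |GJ| = 35.1, J = (-15.8, -43.5). Then |SJ| = |J − S| = 46.2.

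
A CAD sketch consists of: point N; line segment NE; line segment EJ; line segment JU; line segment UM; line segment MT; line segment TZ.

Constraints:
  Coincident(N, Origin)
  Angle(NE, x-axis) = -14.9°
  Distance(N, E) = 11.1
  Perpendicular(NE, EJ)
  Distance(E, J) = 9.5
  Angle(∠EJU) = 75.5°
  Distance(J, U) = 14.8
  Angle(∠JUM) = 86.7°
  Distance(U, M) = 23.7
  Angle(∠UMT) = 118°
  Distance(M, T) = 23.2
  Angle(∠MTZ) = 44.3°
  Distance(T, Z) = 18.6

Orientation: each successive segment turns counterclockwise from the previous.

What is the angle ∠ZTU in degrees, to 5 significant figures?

12.933°

N is at the origin; NE runs at -14.9° with length 11.1, so E = (10.727, -2.8542). The perpendicularity gives EJ at right angles to NE, so EJ runs at 75.100°; with |EJ| = 9.5, J = (13.170, 6.3264). ∠EJU = 75.5° gives JU at 179.60° from the x-axis; with |JU| = 14.8, U = (-1.6301, 6.4297). ∠JUM = 86.7° gives UM at -87.100° from the x-axis; with |UM| = 23.7, M = (-0.43105, -17.240). ∠UMT = 118.0° gives MT at -25.100° from the x-axis; with |MT| = 23.2, T = (20.578, -27.081). ∠MTZ = 44.3° gives TZ at 110.60° from the x-axis; with |TZ| = 18.6, Z = (14.034, -9.6706). Then cos ∠ZTU = TZ·TU / (|TZ||TU|), giving 12.933°.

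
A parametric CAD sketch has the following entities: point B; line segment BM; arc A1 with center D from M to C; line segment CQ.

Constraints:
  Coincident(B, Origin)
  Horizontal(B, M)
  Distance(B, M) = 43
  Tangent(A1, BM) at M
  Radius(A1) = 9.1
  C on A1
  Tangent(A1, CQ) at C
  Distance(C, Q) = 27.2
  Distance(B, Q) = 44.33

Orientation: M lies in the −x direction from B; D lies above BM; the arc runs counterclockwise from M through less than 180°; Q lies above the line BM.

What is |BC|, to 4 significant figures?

34.85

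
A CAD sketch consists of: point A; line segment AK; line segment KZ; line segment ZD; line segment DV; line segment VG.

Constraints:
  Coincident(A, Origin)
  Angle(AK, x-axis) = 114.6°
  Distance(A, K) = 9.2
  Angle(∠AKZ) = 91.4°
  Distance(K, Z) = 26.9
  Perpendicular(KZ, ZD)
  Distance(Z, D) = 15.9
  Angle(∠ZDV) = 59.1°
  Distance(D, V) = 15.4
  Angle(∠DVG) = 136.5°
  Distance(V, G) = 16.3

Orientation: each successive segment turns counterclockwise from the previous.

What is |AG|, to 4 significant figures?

19.41

A is at the origin; AK runs at 114.6° with length 9.2, so K = (-3.830, 8.365). ∠AKZ = 91.4° gives KZ at -156.8° from the x-axis; with |KZ| = 26.9, Z = (-28.55, -2.232). KZ ⟂ ZD, so ZD runs at -66.80°; with |ZD| = 15.9, D = (-22.29, -16.85). ∠ZDV = 59.1° gives DV at 54.10° from the x-axis; with |DV| = 15.4, V = (-13.26, -4.372). ∠DVG = 136.5° gives VG at 97.60° from the x-axis; with |VG| = 16.3, G = (-15.42, 11.79). Then |AG| = |G − A| = 19.41.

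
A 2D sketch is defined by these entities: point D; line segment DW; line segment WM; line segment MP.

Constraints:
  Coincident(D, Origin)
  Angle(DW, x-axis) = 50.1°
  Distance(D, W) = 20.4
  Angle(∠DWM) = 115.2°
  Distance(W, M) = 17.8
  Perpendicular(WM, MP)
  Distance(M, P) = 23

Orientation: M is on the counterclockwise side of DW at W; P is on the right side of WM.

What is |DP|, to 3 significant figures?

49.2

D is at the origin; DW runs at 50.1° with length 20.4, so W = 20.4·(cos 50.1°, sin 50.1°) = (13.1, 15.7). ∠DWM = 115.2°, so WM runs at 50.1° + (180° − 115.2°) = 115° from the x-axis; with |WM| = 17.8, M = W + 17.8·(cos 115°, sin 115°) = (5.59, 31.8). The perpendicularity gives MP at right angles to WM; with |MP| = 23.0 on the right of WM, P = M + 23.0·(0.907, 0.421) = (26.5, 41.5). Then |DP| = |P − D| = 49.2.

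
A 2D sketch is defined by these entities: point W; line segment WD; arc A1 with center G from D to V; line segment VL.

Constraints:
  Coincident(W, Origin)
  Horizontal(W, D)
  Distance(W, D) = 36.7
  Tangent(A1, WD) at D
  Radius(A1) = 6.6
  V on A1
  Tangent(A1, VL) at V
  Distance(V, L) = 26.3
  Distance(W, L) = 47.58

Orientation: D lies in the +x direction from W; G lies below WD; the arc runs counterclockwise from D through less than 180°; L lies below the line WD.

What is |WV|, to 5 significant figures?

31.079

Checks: |GV| = 6.600 ✓; ∠(GV, VL) = 90.00° ✓; |VL| = 26.30 ✓; |WL| = 47.58 ✓.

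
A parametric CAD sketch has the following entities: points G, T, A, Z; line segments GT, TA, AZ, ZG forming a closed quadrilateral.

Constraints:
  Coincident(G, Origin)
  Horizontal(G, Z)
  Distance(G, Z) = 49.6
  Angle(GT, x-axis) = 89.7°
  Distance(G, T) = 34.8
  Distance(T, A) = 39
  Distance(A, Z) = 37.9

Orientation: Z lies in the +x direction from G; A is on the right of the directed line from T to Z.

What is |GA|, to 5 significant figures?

12.028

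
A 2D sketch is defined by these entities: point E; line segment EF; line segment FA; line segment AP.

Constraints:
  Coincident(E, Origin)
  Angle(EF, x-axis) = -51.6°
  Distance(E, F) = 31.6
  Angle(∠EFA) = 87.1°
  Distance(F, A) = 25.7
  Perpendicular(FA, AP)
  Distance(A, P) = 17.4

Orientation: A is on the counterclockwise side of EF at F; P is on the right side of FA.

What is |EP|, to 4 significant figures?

54.57

∠EFA = 87.1°, so FA runs at -51.6° + (180° − 87.1°) = 41.30° from the x-axis; with |FA| = 25.7, A = F + 25.7·(cos 41.30°, sin 41.30°) = (38.94, -7.803). FA ⟂ AP; with |AP| = 17.4 on the right of FA, P = A + 17.4·(0.6600, -0.7513) = (50.42, -20.87). Then |EP| = |P − E| = 54.57.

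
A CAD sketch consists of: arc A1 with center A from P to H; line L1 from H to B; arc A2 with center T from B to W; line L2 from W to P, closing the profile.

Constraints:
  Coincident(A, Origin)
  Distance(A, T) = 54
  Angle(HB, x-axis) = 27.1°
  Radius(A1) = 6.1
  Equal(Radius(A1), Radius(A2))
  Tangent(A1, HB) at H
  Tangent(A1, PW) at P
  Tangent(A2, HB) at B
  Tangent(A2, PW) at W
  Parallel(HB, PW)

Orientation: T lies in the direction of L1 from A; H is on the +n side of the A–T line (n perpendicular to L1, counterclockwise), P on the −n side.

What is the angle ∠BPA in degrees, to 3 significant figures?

77.3°

The slot axis is L1's direction at 27.1°, so u = (cos 27.1°, sin 27.1°) = (0.890, 0.456) and n = (−sin 27.1°, cos 27.1°) = (-0.456, 0.890). A is at the origin and T lies 54.0 along u from A, so T = 54.0·u = (48.1, 24.6). Tangency of A1 to both parallel lines with radius 6.1 puts H and P at A ± 6.1·n: H = (-2.78, 5.43), P = (2.78, -5.43). Equal radii place B and W the same way about T: B = T + 6.1·n = (45.3, 30.0), W = T − 6.1·n = (50.9, 19.2). Then cos ∠BPA = PB·PA / (|PB||PA|), giving 77.3°.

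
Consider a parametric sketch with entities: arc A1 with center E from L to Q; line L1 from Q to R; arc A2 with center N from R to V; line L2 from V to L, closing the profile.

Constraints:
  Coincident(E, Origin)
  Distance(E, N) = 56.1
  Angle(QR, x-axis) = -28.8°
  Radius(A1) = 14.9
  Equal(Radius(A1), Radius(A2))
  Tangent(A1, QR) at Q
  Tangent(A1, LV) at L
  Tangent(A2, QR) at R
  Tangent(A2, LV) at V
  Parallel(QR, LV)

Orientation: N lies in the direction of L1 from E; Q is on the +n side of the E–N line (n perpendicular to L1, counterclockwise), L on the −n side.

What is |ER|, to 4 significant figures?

58.04

The slot axis is L1's direction at -28.8°, so u = (cos -28.8°, sin -28.8°) = (0.8763, -0.4818) and n = (−sin -28.8°, cos -28.8°) = (0.4818, 0.8763). E is at the origin and N lies 56.1 along u from E, so N = 56.1·u = (49.16, -27.03). Tangency of A1 to both parallel lines with radius 14.9 puts Q and L at E ± 14.9·n: Q = (7.178, 13.06), L = (-7.178, -13.06). Equal radii place R and V the same way about N: R = N + 14.9·n = (56.34, -13.97), V = N − 14.9·n = (41.98, -40.08). Then |ER| = |R − E| = 58.04.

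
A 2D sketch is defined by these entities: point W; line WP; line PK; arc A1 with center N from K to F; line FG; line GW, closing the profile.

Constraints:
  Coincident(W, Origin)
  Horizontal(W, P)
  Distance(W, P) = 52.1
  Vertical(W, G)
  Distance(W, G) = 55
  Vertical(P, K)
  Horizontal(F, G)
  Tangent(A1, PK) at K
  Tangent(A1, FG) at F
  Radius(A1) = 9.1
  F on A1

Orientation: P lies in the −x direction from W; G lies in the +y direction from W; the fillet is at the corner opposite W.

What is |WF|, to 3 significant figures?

69.8

W is at the origin; W and P share the same y with |WP| = 52.1 and P on the −x side, so P = (-52.1, 0.00). WG is vertical with |WG| = 55.0 and G on the +y side, so G = (0.00, 55.0). The virtual corner opposite W is at (-52.1, 55.0). The tangent condition forces NK to be normal to PK and tangency of A1 to FG means the radius NF is perpendicular to FG, with radius 9.1, so the center N sits 9.1 in from both sides at N = (-43.0, 45.9). That places the tangent points at K = (-52.1, 45.9) on PK and F = (-43.0, 55.0) on FG. Then |WF| = |F − W| = 69.8.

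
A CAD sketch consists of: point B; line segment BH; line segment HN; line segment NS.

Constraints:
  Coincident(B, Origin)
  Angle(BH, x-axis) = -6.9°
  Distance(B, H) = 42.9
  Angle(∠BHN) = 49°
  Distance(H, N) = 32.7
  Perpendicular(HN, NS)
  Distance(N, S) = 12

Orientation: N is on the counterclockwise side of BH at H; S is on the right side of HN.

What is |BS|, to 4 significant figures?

44.61

∠BHN = 49.0°, so HN runs at -6.9° + (180° − 49.0°) = 124.1° from the x-axis; with |HN| = 32.7, N = H + 32.7·(cos 124.1°, sin 124.1°) = (24.26, 21.92). HN ⟂ NS; with |NS| = 12.0 on the right of HN, S = N + 12.0·(0.8281, 0.5606) = (34.19, 28.65). Then |BS| = |S − B| = 44.61.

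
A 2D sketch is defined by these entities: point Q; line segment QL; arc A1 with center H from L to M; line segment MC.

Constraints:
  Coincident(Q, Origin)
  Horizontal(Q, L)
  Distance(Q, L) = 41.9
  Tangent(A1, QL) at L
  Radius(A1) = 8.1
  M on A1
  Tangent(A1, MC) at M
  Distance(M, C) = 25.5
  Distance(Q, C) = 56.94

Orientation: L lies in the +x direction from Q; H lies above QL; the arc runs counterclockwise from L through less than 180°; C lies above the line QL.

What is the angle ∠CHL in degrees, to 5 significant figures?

172.96°

Q is at the origin; Q and L share the same y with |QL| = 41.9 and L on the +x side, so L = (41.900, 0.0000). Tangency of A1 to QL means the radius HL is perpendicular to QL, so H = L + (0, 8.1) = (41.900, 8.1000). Since HM ⟂ MC (tangency), |HC| = √(8.1² + 25.5²) = 26.756 regardless of where M sits on A1. So C lies on both circle(Q, 56.94) and circle(H, 26.756); the above-QL intersection is C = (45.181, 34.654). M is the foot of the tangent from C: M = (49.862, 9.5871).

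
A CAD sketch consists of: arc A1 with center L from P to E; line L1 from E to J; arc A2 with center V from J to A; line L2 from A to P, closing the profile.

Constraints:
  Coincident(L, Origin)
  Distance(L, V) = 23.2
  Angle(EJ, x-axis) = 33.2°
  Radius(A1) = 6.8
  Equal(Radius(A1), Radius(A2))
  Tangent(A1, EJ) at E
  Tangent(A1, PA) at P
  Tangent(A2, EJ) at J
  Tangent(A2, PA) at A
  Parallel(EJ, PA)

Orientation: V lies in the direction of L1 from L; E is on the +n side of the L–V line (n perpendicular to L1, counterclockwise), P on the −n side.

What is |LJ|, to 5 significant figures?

24.176

Tangency of A1 to both parallel lines with radius 6.8 puts E and P at L ± 6.8·n: E = (-3.7234, 5.6900), P = (3.7234, -5.6900). Equal radii place J and A the same way about V: J = V + 6.8·n = (15.690, 18.393), A = V − 6.8·n = (23.136, 7.0135). Then |LJ| = |J − L| = 24.176.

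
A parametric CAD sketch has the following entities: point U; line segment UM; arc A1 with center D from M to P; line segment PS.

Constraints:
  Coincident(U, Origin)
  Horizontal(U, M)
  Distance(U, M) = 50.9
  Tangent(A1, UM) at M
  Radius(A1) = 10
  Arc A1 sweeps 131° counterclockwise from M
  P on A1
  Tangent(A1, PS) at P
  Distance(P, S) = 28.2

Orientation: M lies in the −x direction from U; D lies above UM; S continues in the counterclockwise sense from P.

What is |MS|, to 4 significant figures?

39.40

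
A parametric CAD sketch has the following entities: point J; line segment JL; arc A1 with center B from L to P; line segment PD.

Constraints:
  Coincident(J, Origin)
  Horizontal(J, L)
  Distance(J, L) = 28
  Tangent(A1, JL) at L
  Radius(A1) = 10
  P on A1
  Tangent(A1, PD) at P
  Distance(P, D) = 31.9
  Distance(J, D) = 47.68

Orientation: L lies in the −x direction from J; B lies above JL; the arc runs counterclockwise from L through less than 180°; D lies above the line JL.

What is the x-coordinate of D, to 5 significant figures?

-21.166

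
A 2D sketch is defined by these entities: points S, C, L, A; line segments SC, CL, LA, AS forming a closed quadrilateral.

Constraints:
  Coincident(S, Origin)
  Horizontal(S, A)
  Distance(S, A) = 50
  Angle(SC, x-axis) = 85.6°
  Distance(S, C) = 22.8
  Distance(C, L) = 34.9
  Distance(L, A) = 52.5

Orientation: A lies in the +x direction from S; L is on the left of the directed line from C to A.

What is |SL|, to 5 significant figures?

54.149

S is at the origin; S and A share the same y with |SA| = 50.0 and A in +x, so A = (50.0, 0). SC runs at 85.6° with |SC| = 22.8, so C = (1.7492, 22.733). L is determined by |CL| = 34.9 and |LA| = 52.5 together: it lies at the intersection of circle(C, 34.9) and circle(A, 52.5). With |CA| = 53.338, the foot of the radical line on CA is 12.249 from C and the perpendicular offset is √(34.9² − 12.249²) = 32.680. Taking the left-of-CA solution: L = (26.758, 47.075).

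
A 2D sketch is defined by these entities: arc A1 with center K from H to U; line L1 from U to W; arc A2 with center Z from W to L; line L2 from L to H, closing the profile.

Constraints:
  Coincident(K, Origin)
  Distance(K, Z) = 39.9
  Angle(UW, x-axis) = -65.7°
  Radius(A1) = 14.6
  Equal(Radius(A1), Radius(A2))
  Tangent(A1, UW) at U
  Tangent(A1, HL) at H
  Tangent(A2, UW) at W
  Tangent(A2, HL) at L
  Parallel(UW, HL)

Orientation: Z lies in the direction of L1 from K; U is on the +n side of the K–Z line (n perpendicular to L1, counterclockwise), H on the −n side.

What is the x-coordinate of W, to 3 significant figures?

29.7

The slot axis is L1's direction at -65.7°, so u = (cos -65.7°, sin -65.7°) = (0.412, -0.911) and n = (−sin -65.7°, cos -65.7°) = (0.911, 0.412). K is at the origin and Z lies 39.9 along u from K, so Z = 39.9·u = (16.4, -36.4). Tangency of A1 to both parallel lines with radius 14.6 puts U and H at K ± 14.6·n: U = (13.3, 6.01), H = (-13.3, -6.01). Equal radii place W and L the same way about Z: W = Z + 14.6·n = (29.7, -30.4), L = Z − 14.6·n = (3.11, -42.4). So W.x = 29.7.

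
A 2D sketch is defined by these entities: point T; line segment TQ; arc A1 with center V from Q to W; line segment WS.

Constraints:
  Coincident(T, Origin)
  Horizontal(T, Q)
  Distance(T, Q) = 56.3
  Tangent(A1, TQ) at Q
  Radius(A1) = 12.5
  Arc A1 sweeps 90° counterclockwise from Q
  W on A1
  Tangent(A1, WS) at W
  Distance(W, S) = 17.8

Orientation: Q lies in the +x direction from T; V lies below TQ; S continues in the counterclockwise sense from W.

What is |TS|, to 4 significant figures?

53.26

T is at the origin; TQ is horizontal with |TQ| = 56.3 and Q on the +x side, so Q = (56.30, 0.000). Tangency of A1 to TQ means the radius VQ is perpendicular to TQ, so V = Q + (0, -12.5) = (56.30, -12.50). On A1, Q sits at bearing 90° from V; a 90° counterclockwise sweep puts W at bearing 180°, so W = V + 12.5·(cos 180°, sin 180°) = (43.80, -12.50). The tangent condition forces VW to be normal to WS, so WS runs along (−sin 180°, cos 180°); with |WS| = 17.8, S = (43.80, -30.30). Then |TS| = |S − T| = 53.26.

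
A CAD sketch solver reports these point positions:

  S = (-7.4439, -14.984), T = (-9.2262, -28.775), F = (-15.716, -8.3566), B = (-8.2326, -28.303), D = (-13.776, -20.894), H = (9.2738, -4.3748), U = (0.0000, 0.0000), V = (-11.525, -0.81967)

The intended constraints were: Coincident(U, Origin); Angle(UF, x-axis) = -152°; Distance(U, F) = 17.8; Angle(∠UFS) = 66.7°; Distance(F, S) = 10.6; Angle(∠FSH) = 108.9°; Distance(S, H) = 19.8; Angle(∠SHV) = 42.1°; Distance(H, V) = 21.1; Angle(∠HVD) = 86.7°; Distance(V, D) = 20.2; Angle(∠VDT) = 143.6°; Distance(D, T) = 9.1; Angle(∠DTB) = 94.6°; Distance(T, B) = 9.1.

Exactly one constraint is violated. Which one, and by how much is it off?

Distance(T, B) = 9.1 — off by 8.00.

U = (0.00, 0.00) ✓; UF at -152.0° ✓; |UF| = 17.80 ✓; ∠UFS = 66.70° ✓; |FS| = 10.60 ✓; ∠FSH = 108.9° ✓; |SH| = 19.80 ✓; ∠SHV = 42.10° ✓; |HV| = 21.10 ✓; ∠HVD = 86.70° ✓; |VD| = 20.20 ✓; ∠VDT = 143.6° ✓; |DT| = 9.100 ✓; ∠DTB = 94.59° ✓; |TB| = 1.100 ✗.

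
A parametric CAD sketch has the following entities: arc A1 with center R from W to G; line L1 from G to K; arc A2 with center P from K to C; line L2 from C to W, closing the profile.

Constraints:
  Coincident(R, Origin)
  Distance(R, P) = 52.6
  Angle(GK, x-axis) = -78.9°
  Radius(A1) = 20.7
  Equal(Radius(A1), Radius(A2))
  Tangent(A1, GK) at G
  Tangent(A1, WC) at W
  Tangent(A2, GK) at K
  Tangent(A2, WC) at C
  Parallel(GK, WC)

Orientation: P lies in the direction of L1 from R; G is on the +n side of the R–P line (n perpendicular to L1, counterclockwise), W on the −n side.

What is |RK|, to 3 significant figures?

56.5

The slot axis is L1's direction at -78.9°, so u = (cos -78.9°, sin -78.9°) = (0.193, -0.981) and n = (−sin -78.9°, cos -78.9°) = (0.981, 0.193). R is at the origin and P lies 52.6 along u from R, so P = 52.6·u = (10.1, -51.6). Tangency of A1 to both parallel lines with radius 20.7 puts G and W at R ± 20.7·n: G = (20.3, 3.99), W = (-20.3, -3.99). Equal radii place K and C the same way about P: K = P + 20.7·n = (30.4, -47.6), C = P − 20.7·n = (-10.2, -55.6). Then |RK| = |K − R| = 56.5.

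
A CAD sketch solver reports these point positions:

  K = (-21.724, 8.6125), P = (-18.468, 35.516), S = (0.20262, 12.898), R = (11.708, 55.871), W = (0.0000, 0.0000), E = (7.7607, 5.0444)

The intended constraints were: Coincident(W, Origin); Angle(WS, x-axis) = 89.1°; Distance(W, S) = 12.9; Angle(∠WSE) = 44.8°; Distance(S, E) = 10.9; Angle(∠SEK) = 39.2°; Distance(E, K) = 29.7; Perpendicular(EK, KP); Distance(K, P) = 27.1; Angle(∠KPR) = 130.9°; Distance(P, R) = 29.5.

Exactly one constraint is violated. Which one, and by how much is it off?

Distance(P, R) = 29.5 — off by 6.90.

W = (0.00, 0.00) ✓; WS at 89.10° ✓; |WS| = 12.90 ✓; ∠WSE = 44.80° ✓; |SE| = 10.90 ✓; ∠SEK = 39.20° ✓; |EK| = 29.70 ✓; ∠(EK, KP) = 90.00° ✓; |KP| = 27.10 ✓; ∠KPR = 130.9° ✓; |PR| = 36.40 ✗.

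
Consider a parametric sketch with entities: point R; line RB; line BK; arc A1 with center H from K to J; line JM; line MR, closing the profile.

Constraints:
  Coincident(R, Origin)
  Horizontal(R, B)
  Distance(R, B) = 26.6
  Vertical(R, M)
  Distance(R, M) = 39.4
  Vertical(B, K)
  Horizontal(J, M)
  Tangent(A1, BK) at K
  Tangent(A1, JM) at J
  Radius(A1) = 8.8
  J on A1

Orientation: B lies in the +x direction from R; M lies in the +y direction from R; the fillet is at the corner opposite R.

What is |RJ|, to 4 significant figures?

43.23

R is at the origin; RB is horizontal with |RB| = 26.6 and B on the +x side, so B = (26.60, 0.000). R and M share the same x with |RM| = 39.4 and M on the +y side, so M = (0.000, 39.40). The virtual corner opposite R is at (26.60, 39.40). Since A1 is tangent to BK there, HK ⟂ BK and A1 meets JM tangentially, so HJ is at right angles to JM, with radius 8.8, so the center H sits 8.8 in from both sides at H = (17.80, 30.60). That places the tangent points at K = (26.60, 30.60) on BK and J = (17.80, 39.40) on JM. Then |RJ| = |J − R| = 43.23.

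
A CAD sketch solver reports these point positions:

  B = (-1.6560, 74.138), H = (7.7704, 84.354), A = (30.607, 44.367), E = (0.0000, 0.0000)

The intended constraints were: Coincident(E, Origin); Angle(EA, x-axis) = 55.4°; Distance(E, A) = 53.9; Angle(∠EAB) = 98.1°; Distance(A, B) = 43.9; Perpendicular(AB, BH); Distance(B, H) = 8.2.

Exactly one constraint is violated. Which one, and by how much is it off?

Distance(B, H) = 8.2 — off by 5.70.

E = (0.00, 0.00) ✓; EA at 55.40° ✓; |EA| = 53.90 ✓; ∠EAB = 98.10° ✓; |AB| = 43.90 ✓; ∠(AB, BH) = 90.00° ✓; |BH| = 13.90 ✗.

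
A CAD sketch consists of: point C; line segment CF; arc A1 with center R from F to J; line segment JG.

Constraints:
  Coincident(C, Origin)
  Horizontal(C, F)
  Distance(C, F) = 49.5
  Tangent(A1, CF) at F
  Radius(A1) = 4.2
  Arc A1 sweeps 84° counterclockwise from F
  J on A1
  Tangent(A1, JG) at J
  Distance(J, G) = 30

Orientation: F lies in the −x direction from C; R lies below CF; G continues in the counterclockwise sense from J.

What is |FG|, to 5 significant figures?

34.383

C is at the origin; C and F share the same y with |CF| = 49.5 and F on the −x side, so F = (-49.500, 0.0000). Tangency of A1 to CF means the radius RF is perpendicular to CF, so R = F + (0, -4.2) = (-49.500, -4.2000). On A1, F sits at bearing 90° from R; an 84° counterclockwise sweep puts J at bearing 174°, so J = R + 4.2·(cos 174°, sin 174°) = (-53.677, -3.7610). A1 meets JG tangentially, so RJ is at right angles to JG, so JG runs along (−sin 174°, cos 174°); with |JG| = 30.0, G = (-56.813, -33.597). Then |FG| = |G − F| = 34.383.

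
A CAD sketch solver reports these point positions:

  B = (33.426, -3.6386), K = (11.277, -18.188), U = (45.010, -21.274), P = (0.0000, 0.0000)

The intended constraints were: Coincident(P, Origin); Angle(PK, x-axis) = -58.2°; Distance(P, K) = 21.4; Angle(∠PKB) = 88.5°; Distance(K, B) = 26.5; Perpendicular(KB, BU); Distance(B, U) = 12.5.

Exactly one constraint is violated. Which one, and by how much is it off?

Distance(B, U) = 12.5 — off by 8.60.

P = (0.00, 0.00) ✓; PK at -58.20° ✓; |PK| = 21.40 ✓; ∠PKB = 88.50° ✓; |KB| = 26.50 ✓; ∠(KB, BU) = 90.00° ✓; |BU| = 21.10 ✗.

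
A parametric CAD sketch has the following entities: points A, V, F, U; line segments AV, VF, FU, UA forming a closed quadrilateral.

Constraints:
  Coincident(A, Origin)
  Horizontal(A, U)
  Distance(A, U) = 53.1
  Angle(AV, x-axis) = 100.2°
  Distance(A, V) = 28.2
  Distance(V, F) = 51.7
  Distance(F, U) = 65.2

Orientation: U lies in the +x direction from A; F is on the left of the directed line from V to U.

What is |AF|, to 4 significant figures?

70.68

A is at the origin; AU is horizontal with |AU| = 53.1 and U in +x, so U = (53.1, 0). AV runs at 100.2° with |AV| = 28.2, so V = (-4.994, 27.75). F is determined by |VF| = 51.7 and |FU| = 65.2 together: it lies at the intersection of circle(V, 51.7) and circle(U, 65.2). With |VU| = 64.38, the foot of the radical line on VU is 19.94 from V and the perpendicular offset is √(51.7² − 19.94²) = 47.70. Taking the left-of-VU solution: F = (33.56, 62.20).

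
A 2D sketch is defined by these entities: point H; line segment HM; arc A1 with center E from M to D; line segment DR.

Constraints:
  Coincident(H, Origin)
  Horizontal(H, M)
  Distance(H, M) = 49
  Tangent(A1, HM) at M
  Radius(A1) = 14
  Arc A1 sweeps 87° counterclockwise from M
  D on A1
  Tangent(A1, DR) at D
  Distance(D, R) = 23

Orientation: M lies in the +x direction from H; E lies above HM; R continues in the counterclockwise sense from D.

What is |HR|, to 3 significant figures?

73.7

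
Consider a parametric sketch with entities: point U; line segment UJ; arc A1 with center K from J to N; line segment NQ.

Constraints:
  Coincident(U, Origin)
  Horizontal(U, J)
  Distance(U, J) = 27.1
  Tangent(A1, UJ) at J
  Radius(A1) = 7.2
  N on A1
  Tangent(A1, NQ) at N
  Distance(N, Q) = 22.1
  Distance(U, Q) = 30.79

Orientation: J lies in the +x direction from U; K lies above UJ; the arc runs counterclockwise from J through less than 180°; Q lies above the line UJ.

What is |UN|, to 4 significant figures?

34.19

Checks: |KN| = 7.200 ✓; ∠(KN, NQ) = 90.00° ✓; |NQ| = 22.10 ✓; |UQ| = 30.79 ✓.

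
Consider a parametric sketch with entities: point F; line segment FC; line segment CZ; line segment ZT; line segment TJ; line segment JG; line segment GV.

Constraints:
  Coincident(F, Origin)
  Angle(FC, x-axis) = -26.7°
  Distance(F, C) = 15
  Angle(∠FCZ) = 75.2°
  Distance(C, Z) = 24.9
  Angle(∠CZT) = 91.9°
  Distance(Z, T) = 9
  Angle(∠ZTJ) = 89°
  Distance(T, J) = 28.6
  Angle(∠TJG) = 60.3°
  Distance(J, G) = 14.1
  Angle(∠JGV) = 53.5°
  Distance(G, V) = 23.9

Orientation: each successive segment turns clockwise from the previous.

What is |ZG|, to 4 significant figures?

21.70

∠ZTJ = 89.0° gives TJ at 49.40° from the x-axis; with |TJ| = 28.6, J = (8.579, 2.063). ∠TJG = 60.3° gives JG at -70.30° from the x-axis; with |JG| = 14.1, G = (13.33, -11.21). Then |ZG| = |G − Z| = 21.70.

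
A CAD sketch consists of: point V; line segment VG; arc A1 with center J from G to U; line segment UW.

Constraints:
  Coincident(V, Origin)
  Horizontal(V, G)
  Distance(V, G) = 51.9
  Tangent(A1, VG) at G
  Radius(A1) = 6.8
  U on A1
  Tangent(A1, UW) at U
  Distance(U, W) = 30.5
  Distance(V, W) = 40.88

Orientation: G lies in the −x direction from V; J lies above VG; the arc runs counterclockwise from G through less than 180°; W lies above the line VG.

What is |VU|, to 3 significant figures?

46.3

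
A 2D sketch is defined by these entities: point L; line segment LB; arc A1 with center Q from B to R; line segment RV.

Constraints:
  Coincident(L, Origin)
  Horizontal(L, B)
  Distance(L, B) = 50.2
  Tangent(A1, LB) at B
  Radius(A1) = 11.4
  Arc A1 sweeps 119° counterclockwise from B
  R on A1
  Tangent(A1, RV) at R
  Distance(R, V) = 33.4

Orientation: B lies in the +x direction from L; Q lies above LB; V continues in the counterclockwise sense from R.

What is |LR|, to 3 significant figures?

62.5

L is at the origin; L and B share the same y with |LB| = 50.2 and B on the +x side, so B = (50.2, 0.00). A1 meets LB tangentially, so QB is at right angles to LB, so Q = B + (0, 11.4) = (50.2, 11.4). On A1, B sits at bearing -90° from Q; a 119° counterclockwise sweep puts R at bearing 29°, so R = Q + 11.4·(cos 29°, sin 29°) = (60.2, 16.9). Then |LR| = |R − L| = 62.5.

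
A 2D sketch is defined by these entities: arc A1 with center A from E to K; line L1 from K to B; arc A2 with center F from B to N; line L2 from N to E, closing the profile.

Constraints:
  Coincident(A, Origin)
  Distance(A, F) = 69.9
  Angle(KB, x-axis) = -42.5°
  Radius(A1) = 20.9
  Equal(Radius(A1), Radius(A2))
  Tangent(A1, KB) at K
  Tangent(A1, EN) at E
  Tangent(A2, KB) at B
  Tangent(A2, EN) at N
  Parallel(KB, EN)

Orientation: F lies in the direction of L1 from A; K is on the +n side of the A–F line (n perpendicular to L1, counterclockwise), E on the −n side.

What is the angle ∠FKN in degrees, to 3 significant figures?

14.2°

The slot axis is L1's direction at -42.5°, so u = (cos -42.5°, sin -42.5°) = (0.737, -0.676) and n = (−sin -42.5°, cos -42.5°) = (0.676, 0.737). A is at the origin and F lies 69.9 along u from A, so F = 69.9·u = (51.5, -47.2). Tangency of A1 to both parallel lines with radius 20.9 puts K and E at A ± 20.9·n: K = (14.1, 15.4), E = (-14.1, -15.4). Equal radii place B and N the same way about F: B = F + 20.9·n = (65.7, -31.8), N = F − 20.9·n = (37.4, -62.6). Then cos ∠FKN = KF·KN / (|KF||KN|), giving 14.2°.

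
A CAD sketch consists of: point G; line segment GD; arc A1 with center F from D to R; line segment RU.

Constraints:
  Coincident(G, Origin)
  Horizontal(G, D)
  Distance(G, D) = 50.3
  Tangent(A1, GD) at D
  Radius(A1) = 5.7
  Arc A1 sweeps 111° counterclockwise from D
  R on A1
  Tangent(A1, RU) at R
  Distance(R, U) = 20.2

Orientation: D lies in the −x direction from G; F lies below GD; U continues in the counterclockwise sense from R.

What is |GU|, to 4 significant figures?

55.21

G is at the origin; G and D share the same y with |GD| = 50.3 and D on the −x side, so D = (-50.30, 0.000). The tangent condition forces FD to be normal to GD, so F = D + (0, -5.7) = (-50.30, -5.700). On A1, D sits at bearing 90° from F; a 111° counterclockwise sweep puts R at bearing 201°, so R = F + 5.7·(cos 201°, sin 201°) = (-55.62, -7.743). Tangency of A1 to RU means the radius FR is perpendicular to RU, so RU runs along (−sin 201°, cos 201°); with |RU| = 20.2, U = (-48.38, -26.60). Then |GU| = |U − G| = 55.21.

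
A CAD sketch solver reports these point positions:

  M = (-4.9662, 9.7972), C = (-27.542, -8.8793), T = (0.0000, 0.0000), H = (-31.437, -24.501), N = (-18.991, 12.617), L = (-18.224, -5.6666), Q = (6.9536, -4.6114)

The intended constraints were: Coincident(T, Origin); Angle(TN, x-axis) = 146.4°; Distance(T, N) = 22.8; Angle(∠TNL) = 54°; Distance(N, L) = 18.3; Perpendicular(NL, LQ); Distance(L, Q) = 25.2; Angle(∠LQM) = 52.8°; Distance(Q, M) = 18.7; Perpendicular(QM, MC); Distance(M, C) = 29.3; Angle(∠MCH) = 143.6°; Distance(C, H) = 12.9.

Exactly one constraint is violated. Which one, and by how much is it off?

Distance(C, H) = 12.9 — off by 3.20.

T = (0.00, 0.00) ✓; TN at 146.4° ✓; |TN| = 22.80 ✓; ∠TNL = 54.00° ✓; |NL| = 18.30 ✓; ∠(NL, LQ) = 90.00° ✓; |LQ| = 25.20 ✓; ∠LQM = 52.80° ✓; |QM| = 18.70 ✓; ∠(QM, MC) = 90.00° ✓; |MC| = 29.30 ✓; ∠MCH = 143.6° ✓; |CH| = 16.10 ✗.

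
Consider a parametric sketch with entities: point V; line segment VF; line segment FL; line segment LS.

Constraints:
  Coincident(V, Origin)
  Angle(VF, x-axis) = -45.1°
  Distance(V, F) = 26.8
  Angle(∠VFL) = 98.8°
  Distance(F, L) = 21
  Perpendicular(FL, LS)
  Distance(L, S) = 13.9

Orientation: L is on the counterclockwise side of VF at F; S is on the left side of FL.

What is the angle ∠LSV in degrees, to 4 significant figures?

116.6°

V is at the origin; VF runs at -45.1° with length 26.8, so F = 26.8·(cos -45.1°, sin -45.1°) = (18.92, -18.98). ∠VFL = 98.8°, so FL runs at -45.1° + (180° − 98.8°) = 36.10° from the x-axis; with |FL| = 21.0, L = F + 21.0·(cos 36.10°, sin 36.10°) = (35.89, -6.610). FL ⟂ LS; with |LS| = 13.9 on the left of FL, S = L + 13.9·(-0.5892, 0.8080) = (27.70, 4.621). Then cos ∠LSV = SL·SV / (|SL||SV|), giving 116.6°.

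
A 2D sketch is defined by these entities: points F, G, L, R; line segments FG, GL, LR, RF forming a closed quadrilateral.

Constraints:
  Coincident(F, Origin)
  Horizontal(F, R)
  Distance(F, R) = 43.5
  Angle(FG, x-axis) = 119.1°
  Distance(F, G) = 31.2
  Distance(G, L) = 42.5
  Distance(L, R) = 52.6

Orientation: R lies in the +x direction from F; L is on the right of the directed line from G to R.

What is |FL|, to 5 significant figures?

16.097

F is at the origin; FR is horizontal with |FR| = 43.5 and R in +x, so R = (43.5, 0). FG runs at 119.1° with |FG| = 31.2, so G = (-15.174, 27.262). L is determined by |GL| = 42.5 and |LR| = 52.6 together: it lies at the intersection of circle(G, 42.5) and circle(R, 52.6). With |GR| = 64.698, the foot of the radical line on GR is 24.926 from G and the perpendicular offset is √(42.5² − 24.926²) = 34.423. Taking the right-of-GR solution: L = (-7.0736, -14.459).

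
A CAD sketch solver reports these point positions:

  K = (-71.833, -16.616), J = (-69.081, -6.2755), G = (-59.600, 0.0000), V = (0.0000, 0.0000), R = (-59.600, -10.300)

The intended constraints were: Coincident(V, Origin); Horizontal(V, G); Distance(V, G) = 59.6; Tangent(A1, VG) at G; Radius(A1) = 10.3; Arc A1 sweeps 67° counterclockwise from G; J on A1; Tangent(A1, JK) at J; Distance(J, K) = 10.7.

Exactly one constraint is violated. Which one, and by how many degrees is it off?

Tangent(A1, JK) at J — off by 8.10°.

V = (0.00, 0.00) ✓; V.y = 0.00, G.y = 0.00 ✓; |VG| = 59.60 ✓; ∠(RG, GV) = 90.00° ✓; |RG| = 10.30 ✓; bearing(R→J) − bearing(R→G) = 67.00° ✓; |RJ| = 10.30 ✓; ∠(RJ, JK) = 81.90° ✗; |JK| = 10.70 ✓.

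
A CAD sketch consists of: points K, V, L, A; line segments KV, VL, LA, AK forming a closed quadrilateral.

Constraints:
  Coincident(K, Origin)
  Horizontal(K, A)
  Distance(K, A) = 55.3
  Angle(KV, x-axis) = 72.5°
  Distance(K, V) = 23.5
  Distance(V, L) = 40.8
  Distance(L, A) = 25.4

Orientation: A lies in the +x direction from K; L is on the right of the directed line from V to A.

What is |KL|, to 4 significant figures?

33.44

K is at the origin; K and A share the same y with |KA| = 55.3 and A in +x, so A = (55.3, 0). KV runs at 72.5° with |KV| = 23.5, so V = (7.067, 22.41). L is determined by |VL| = 40.8 and |LA| = 25.4 together: it lies at the intersection of circle(V, 40.8) and circle(A, 25.4). With |VA| = 53.19, the foot of the radical line on VA is 36.18 from V and the perpendicular offset is √(40.8² − 36.18²) = 18.86. Taking the right-of-VA solution: L = (31.93, -9.940).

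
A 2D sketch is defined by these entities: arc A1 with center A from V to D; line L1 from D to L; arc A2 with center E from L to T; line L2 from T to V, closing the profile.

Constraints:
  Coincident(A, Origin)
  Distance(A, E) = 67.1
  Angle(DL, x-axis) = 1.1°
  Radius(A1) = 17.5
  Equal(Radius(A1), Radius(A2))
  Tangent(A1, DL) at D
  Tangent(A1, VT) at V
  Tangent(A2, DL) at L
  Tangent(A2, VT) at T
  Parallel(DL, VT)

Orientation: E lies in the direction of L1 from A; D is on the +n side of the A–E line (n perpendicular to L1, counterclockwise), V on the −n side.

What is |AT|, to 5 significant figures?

69.345

Tangency of A1 to both parallel lines with radius 17.5 puts D and V at A ± 17.5·n: D = (-0.33596, 17.497), V = (0.33596, -17.497). Equal radii place L and T the same way about E: L = E + 17.5·n = (66.752, 18.785), T = E − 17.5·n = (67.424, -16.209). Then |AT| = |T − A| = 69.345.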